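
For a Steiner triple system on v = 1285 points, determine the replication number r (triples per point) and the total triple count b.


An STS(v) is a 2-(v, 3, 1) BIBD: block size k = 3, λ = 1.
Replication: r(k − 1) = λ(v − 1) ⇒ r·2 = 1285 − 1 = 1284 ⇒ r = 642.
Block count: bk = vr ⇒ b·3 = 1285·642 = 824970 ⇒ b = 274990.
(Check via b = v(v − 1)/6 = 1285·1284/6 = 1649940/6 = 274990.)

r = 642, b = 274990.


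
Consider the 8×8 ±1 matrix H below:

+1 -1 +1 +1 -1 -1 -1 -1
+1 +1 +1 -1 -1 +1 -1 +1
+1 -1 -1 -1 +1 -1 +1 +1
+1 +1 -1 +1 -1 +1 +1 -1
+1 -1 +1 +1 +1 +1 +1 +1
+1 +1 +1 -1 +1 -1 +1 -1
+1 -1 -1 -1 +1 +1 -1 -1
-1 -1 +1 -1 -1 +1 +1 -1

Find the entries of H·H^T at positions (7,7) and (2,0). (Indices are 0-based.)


Row 0 of H: [1, -1, 1, 1, -1, -1, -1, -1].
Row 2 of H: [1, -1, -1, -1, 1, -1, 1, 1].
Row 7 of H: [-1, -1, 1, -1, -1, 1, 1, -1].
(H·H^T)[7][7] = Σ_j H[7][j]·H[7][j] = (-1)² + (-1)² + (1)² + (-1)² + (-1)² + (1)² + (1)² + (-1)² = 1 + 1 + 1 + 1 + 1 + 1 + 1 + 1 = 8.
(H·H^T)[2][0] = Σ_j H[2][j]·H[0][j] = (1)·(1) + (-1)·(-1) + (-1)·(1) + (-1)·(1) + (1)·(-1) + (-1)·(-1) + (1)·(-1) + (1)·(-1) = 1 + 1 + -1 + -1 + -1 + 1 + -1 + -1 = -2.
Rows 2 and 0 are not orthogonal (dot product = -2 ≠ 0), so H is not a Hadamard matrix.

(7,7) entry = 8; (2,0) entry = -2.


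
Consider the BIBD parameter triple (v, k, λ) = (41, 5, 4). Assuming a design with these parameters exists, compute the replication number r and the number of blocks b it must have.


Any 2-(v, k, λ) BIBD satisfies two necessary conditions:
  (i)  Each point sits in r blocks, and counting incidences through any fixed point gives r(k − 1) = λ(v − 1), so r = λ(v − 1)/(k − 1).
  (ii) Total incidences bk = vr, so b = vr/k.
Step 1: r = λ(v − 1)/(k − 1) = 4·(41 − 1)/(5 − 1) = 4·40/4 = 160/4 = 40.
Step 2: b = vr/k = 41·40/5 = 1640/5 = 328.
Check integrality: r = 40 ∈ Z ✓, b = 328 ∈ Z ✓.
(These identities are necessary conditions: they determine r and b for any design with these parameters, but do not by themselves prove that one exists.)

r = 40, b = 328.


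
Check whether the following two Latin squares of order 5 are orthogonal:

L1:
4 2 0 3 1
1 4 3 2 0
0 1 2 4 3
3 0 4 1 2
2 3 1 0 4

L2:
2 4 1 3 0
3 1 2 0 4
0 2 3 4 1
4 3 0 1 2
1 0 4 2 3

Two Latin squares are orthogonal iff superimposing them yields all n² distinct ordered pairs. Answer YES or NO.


Form the n² = 25 superimposed pairs (L1[i][j], L2[i][j]), row by row (rows and columns indexed from 0):
row 0: (4,2) (2,4) (0,1) (3,3) (1,0)
row 1: (1,3) (4,1) (3,2) (2,0) (0,4)
row 2: (0,0) (1,2) (2,3) (4,4) (3,1)
row 3: (3,4) (0,3) (4,0) (1,1) (2,2)
row 4: (2,1) (3,0) (1,4) (0,2) (4,3)
Orthogonality requires all 25 pairs distinct.
Check by first coordinate: for each symbol s of L1, list the L2 entries in the n cells where L1 = s; they must all differ.
  L1 = 0: L2 entries (in reading order) 1, 4, 0, 3, 2 — all 5 distinct ✓
  L1 = 1: L2 entries (in reading order) 0, 3, 2, 1, 4 — all 5 distinct ✓
  L1 = 2: L2 entries (in reading order) 4, 0, 3, 2, 1 — all 5 distinct ✓
  L1 = 3: L2 entries (in reading order) 3, 2, 1, 4, 0 — all 5 distinct ✓
  L1 = 4: L2 entries (in reading order) 2, 1, 4, 0, 3 — all 5 distinct ✓
Every symbol of L1 meets every symbol of L2 exactly once, so all 25 pairs are distinct (25 of 25).
Conclusion: YES.

YES


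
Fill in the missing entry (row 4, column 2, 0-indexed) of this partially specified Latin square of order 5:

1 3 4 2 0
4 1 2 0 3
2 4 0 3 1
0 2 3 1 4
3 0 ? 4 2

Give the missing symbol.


Row 4 contains symbols [0, 2, 3, 4] — missing [1].
Column 2 contains symbols [0, 2, 3, 4] — missing [1].
The missing symbol must appear in both missing sets; intersection = [1].
Therefore the hidden value is 1.

Missing value = 1.


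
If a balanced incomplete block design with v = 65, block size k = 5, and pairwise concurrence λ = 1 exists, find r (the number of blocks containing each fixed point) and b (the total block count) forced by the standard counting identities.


Any 2-(v, k, λ) BIBD satisfies two necessary conditions:
  (i)  Each point sits in r blocks, and counting incidences through any fixed point gives r(k − 1) = λ(v − 1), so r = λ(v − 1)/(k − 1).
  (ii) Total incidences bk = vr, so b = vr/k.
Step 1: r = λ(v − 1)/(k − 1) = 1·(65 − 1)/(5 − 1) = 1·64/4 = 64/4 = 16.
Step 2: b = vr/k = 65·16/5 = 1040/5 = 208.
Check integrality: r = 16 ∈ Z ✓, b = 208 ∈ Z ✓.
(These identities are necessary conditions: they determine r and b for any design with these parameters, but do not by themselves prove that one exists.)

r = 16, b = 208.


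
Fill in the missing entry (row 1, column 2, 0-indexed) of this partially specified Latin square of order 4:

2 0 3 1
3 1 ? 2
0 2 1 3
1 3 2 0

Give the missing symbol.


Row 1 contains symbols [1, 2, 3] — missing [0].
Column 2 contains symbols [1, 2, 3] — missing [0].
The missing symbol must appear in both missing sets; intersection = [0].
Therefore the hidden value is 0.

Missing value = 0.


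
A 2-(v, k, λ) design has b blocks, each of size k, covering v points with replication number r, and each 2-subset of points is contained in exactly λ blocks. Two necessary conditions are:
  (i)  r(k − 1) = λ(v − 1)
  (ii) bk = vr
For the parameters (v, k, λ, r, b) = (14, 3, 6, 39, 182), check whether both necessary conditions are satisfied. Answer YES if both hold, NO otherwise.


Condition (i): r(k − 1) = 39·2 = 78; λ(v − 1) = 6·13 = 78. Match? YES.
Condition (ii): bk = 182·3 = 546; vr = 14·39 = 546. Match? YES.
Both conditions hold? YES.

YES


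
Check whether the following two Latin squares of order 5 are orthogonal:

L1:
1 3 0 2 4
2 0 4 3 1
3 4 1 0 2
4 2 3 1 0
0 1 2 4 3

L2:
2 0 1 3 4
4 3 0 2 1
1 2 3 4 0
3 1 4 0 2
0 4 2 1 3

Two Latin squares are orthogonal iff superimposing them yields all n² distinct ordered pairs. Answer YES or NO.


Form the n² = 25 superimposed pairs (L1[i][j], L2[i][j]), row by row (rows and columns indexed from 0):
row 0: (1,2) (3,0) (0,1) (2,3) (4,4)
row 1: (2,4) (0,3) (4,0) (3,2) (1,1)
row 2: (3,1) (4,2) (1,3) (0,4) (2,0)
row 3: (4,3) (2,1) (3,4) (1,0) (0,2)
row 4: (0,0) (1,4) (2,2) (4,1) (3,3)
Orthogonality requires all 25 pairs distinct.
Check by first coordinate: for each symbol s of L1, list the L2 entries in the n cells where L1 = s; they must all differ.
  L1 = 0: L2 entries (in reading order) 1, 3, 4, 2, 0 — all 5 distinct ✓
  L1 = 1: L2 entries (in reading order) 2, 1, 3, 0, 4 — all 5 distinct ✓
  L1 = 2: L2 entries (in reading order) 3, 4, 0, 1, 2 — all 5 distinct ✓
  L1 = 3: L2 entries (in reading order) 0, 2, 1, 4, 3 — all 5 distinct ✓
  L1 = 4: L2 entries (in reading order) 4, 0, 2, 3, 1 — all 5 distinct ✓
Every symbol of L1 meets every symbol of L2 exactly once, so all 25 pairs are distinct (25 of 25).
Conclusion: YES.

YES


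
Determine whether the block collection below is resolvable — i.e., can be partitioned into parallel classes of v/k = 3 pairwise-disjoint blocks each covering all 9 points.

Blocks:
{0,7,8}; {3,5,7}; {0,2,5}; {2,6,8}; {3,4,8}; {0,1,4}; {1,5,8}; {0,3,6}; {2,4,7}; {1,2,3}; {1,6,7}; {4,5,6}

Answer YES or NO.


v = 9, block size k = 3, number of blocks = 12.
For resolvability, blocks must partition into parallel classes of size v/k = 3.
Total blocks must therefore be a multiple of 3: 12 = 3·4 + 0 ⇒ divisible ✓.
Greedy packing gives 4 candidate class(es). Each should be a full parallel class (size 3, covers all 9 points).
  Class 1 (3 blocks): {0,7,8}; {1,2,3}; {4,5,6}. Points covered: [0, 1, 2, 3, 4, 5, 6, 7, 8].
  Class 2 (3 blocks): {3,5,7}; {2,6,8}; {0,1,4}. Points covered: [0, 1, 2, 3, 4, 5, 6, 7, 8].
  Class 3 (3 blocks): {0,2,5}; {3,4,8}; {1,6,7}. Points covered: [0, 1, 2, 3, 4, 5, 6, 7, 8].
  Class 4 (3 blocks): {1,5,8}; {0,3,6}; {2,4,7}. Points covered: [0, 1, 2, 3, 4, 5, 6, 7, 8].
All classes full (size 3)? YES. All classes cover every point? YES.
Resolvable? YES.

YES


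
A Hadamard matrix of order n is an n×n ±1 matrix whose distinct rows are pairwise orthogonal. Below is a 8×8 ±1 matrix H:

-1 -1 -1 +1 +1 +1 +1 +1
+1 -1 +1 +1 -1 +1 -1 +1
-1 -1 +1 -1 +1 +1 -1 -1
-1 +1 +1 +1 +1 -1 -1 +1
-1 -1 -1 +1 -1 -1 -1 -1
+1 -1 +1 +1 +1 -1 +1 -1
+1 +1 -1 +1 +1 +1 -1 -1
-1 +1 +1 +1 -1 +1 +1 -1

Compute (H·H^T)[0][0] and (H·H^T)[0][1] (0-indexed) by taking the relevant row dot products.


Row 0 of H: [-1, -1, -1, 1, 1, 1, 1, 1].
Row 1 of H: [1, -1, 1, 1, -1, 1, -1, 1].
(H·H^T)[0][0] = Σ_j H[0][j]·H[0][j] = (-1)² + (-1)² + (-1)² + (1)² + (1)² + (1)² + (1)² + (1)² = 1 + 1 + 1 + 1 + 1 + 1 + 1 + 1 = 8.
(H·H^T)[0][1] = Σ_j H[0][j]·H[1][j] = (-1)·(1) + (-1)·(-1) + (-1)·(1) + (1)·(1) + (1)·(-1) + (1)·(1) + (1)·(-1) + (1)·(1) = -1 + 1 + -1 + 1 + -1 + 1 + -1 + 1 = 0.
So rows 0 and 1 are orthogonal; the diagonal entry equals n = 8.

(0,0) entry = 8; (0,1) entry = 0.


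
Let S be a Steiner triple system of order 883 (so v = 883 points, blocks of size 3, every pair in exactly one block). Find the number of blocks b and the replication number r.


An STS(v) is a 2-(v, 3, 1) BIBD: block size k = 3, λ = 1.
Replication: r(k − 1) = λ(v − 1) ⇒ r·2 = 883 − 1 = 882 ⇒ r = 441.
Block count: b = v(v − 1)/6 = 883·882/6 = 778806/6 = 129801.
(Check via bk = vr: 129801·3 = 389403 = 883·441 = 389403 ✓.)

r = 441, b = 129801.


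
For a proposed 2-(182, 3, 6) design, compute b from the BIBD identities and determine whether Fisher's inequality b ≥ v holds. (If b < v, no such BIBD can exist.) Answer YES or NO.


r = λ(v − 1)/(k − 1) = 6·181/2 = 543.
b = vr/k = 182·543/3 = 32942.
Fisher's inequality: b ≥ v ⇔ 32942 ≥ 182? YES.

YES


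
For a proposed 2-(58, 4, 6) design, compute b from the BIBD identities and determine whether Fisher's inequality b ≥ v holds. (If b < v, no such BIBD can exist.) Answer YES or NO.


b = λv(v − 1)/(k(k − 1)) = 6·58·57/(4·3) = 19836/12 = 1653.
Compare with v = 58: b ≥ v, so Fisher's inequality holds.

YES


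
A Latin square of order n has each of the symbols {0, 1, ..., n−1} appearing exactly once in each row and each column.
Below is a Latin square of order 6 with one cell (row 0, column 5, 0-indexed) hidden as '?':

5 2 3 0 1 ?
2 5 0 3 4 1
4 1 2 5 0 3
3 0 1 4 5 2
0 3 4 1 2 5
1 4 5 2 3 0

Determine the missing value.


Row 0 contains symbols [0, 1, 2, 3, 5] — missing [4].
Column 5 contains symbols [0, 1, 2, 3, 5] — missing [4].
The missing symbol must appear in both missing sets; intersection = [4].
Therefore the hidden value is 4.

Missing value = 4.


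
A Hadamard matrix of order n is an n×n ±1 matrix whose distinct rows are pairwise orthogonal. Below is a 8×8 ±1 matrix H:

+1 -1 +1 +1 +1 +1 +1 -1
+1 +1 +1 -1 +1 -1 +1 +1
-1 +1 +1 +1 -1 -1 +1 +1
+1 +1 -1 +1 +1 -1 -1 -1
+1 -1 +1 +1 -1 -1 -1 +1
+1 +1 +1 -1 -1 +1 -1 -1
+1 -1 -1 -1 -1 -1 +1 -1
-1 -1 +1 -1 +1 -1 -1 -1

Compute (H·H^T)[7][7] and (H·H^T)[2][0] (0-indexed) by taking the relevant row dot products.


Row 0 of H: [1, -1, 1, 1, 1, 1, 1, -1].
Row 2 of H: [-1, 1, 1, 1, -1, -1, 1, 1].
Row 7 of H: [-1, -1, 1, -1, 1, -1, -1, -1].
(H·H^T)[7][7] = Σ_j H[7][j]·H[7][j] = (-1)² + (-1)² + (1)² + (-1)² + (1)² + (-1)² + (-1)² + (-1)² = 1 + 1 + 1 + 1 + 1 + 1 + 1 + 1 = 8.
(H·H^T)[2][0] = Σ_j H[2][j]·H[0][j] = (-1)·(1) + (1)·(-1) + (1)·(1) + (1)·(1) + (-1)·(1) + (-1)·(1) + (1)·(1) + (1)·(-1) = -1 + -1 + 1 + 1 + -1 + -1 + 1 + -1 = -2.
Rows 2 and 0 are not orthogonal (dot product = -2 ≠ 0), so H is not a Hadamard matrix.

(7,7) entry = 8; (2,0) entry = -2.


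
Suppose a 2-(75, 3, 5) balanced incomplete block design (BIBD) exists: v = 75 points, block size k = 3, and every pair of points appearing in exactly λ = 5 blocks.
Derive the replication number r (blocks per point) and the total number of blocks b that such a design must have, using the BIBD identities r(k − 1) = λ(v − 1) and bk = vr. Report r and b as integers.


Any 2-(v, k, λ) BIBD satisfies two necessary conditions:
  (i)  Each point sits in r blocks, and counting incidences through any fixed point gives r(k − 1) = λ(v − 1), so r = λ(v − 1)/(k − 1).
  (ii) Total incidences bk = vr, so b = vr/k.
Step 1: r = λ(v − 1)/(k − 1) = 5·(75 − 1)/(3 − 1) = 5·74/2 = 370/2 = 185.
Step 2: b = vr/k = 75·185/3 = 13875/3 = 4625.
Check integrality: r = 185 ∈ Z ✓, b = 4625 ∈ Z ✓.
(These identities are necessary conditions: they determine r and b for any design with these parameters, but do not by themselves prove that one exists.)

r = 185, b = 4625.


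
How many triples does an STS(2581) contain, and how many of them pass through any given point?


An STS(v) is a 2-(v, 3, 1) BIBD: block size k = 3, λ = 1.
Replication: r(k − 1) = λ(v − 1) ⇒ r·2 = 2581 − 1 = 2580 ⇒ r = 1290.
Block count: bk = vr ⇒ b·3 = 2581·1290 = 3329490 ⇒ b = 1109830.

r = 1290, b = 1109830.


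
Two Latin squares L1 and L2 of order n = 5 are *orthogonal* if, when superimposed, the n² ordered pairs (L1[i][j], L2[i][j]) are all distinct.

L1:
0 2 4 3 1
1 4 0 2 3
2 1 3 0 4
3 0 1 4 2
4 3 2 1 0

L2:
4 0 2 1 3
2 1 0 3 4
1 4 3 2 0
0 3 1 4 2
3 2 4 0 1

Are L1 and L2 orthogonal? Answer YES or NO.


Form the n² = 25 superimposed pairs (L1[i][j], L2[i][j]), row by row (rows and columns indexed from 0):
row 0: (0,4) (2,0) (4,2) (3,1) (1,3)
row 1: (1,2) (4,1) (0,0) (2,3) (3,4)
row 2: (2,1) (1,4) (3,3) (0,2) (4,0)
row 3: (3,0) (0,3) (1,1) (4,4) (2,2)
row 4: (4,3) (3,2) (2,4) (1,0) (0,1)
Orthogonality requires all 25 pairs distinct.
Check by first coordinate: for each symbol s of L1, list the L2 entries in the n cells where L1 = s; they must all differ.
  L1 = 0: L2 entries (in reading order) 4, 0, 2, 3, 1 — all 5 distinct ✓
  L1 = 1: L2 entries (in reading order) 3, 2, 4, 1, 0 — all 5 distinct ✓
  L1 = 2: L2 entries (in reading order) 0, 3, 1, 2, 4 — all 5 distinct ✓
  L1 = 3: L2 entries (in reading order) 1, 4, 3, 0, 2 — all 5 distinct ✓
  L1 = 4: L2 entries (in reading order) 2, 1, 0, 4, 3 — all 5 distinct ✓
Every symbol of L1 meets every symbol of L2 exactly once, so all 25 pairs are distinct (25 of 25).
Conclusion: YES.

YES


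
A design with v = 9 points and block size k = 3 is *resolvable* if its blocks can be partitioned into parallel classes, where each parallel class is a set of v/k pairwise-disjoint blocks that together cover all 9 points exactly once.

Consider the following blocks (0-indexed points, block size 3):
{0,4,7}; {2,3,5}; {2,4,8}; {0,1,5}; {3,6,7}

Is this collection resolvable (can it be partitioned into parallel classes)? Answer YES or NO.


v = 9, block size k = 3, number of blocks = 5.
For resolvability, blocks must partition into parallel classes of size v/k = 3.
Total blocks must therefore be a multiple of 3: 5 = 3·1 + 2 ⇒ not divisible ✗.
Resolvable? NO.

NO


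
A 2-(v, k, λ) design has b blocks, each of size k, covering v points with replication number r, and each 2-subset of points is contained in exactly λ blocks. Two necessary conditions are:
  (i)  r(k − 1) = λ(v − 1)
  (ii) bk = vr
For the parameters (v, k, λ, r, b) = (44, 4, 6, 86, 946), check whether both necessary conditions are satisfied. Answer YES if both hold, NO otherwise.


Condition (i): r(k − 1) = 86·3 = 258; λ(v − 1) = 6·43 = 258. Match? YES.
Condition (ii): bk = 946·4 = 3784; vr = 44·86 = 3784. Match? YES.
Both conditions hold? YES.

YES


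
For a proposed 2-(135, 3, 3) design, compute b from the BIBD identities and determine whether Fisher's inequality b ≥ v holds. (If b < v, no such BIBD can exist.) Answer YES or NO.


b = λv(v − 1)/(k(k − 1)) = 3·135·134/(3·2) = 54270/6 = 9045.
Compare with v = 135: b ≥ v, so Fisher's inequality holds.

YES


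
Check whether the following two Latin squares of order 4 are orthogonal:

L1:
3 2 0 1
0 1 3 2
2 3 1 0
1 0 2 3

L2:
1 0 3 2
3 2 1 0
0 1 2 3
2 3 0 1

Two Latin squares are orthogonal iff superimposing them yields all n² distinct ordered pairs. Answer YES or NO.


Form the n² = 16 superimposed pairs (L1[i][j], L2[i][j]), row by row (rows and columns indexed from 0):
row 0: (3,1) (2,0) (0,3) (1,2)
row 1: (0,3) (1,2) (3,1) (2,0)
row 2: (2,0) (3,1) (1,2) (0,3)
row 3: (1,2) (0,3) (2,0) (3,1)
Orthogonality requires all 16 pairs distinct.
But the pair (0,3) repeats: cell (0,2) has L1 = 0, L2 = 3, and cell (1,0) has L1 = 0, L2 = 3.
A repeated pair means some other pair never occurs (only 4 distinct pairs out of 16), so the squares are not orthogonal.
Conclusion: NO.

NO


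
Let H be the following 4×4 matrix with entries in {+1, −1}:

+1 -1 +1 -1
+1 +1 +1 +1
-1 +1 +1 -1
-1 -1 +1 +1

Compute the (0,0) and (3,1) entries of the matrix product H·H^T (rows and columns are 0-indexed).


Row 0 of H: [1, -1, 1, -1].
Row 1 of H: [1, 1, 1, 1].
Row 3 of H: [-1, -1, 1, 1].
(H·H^T)[0][0] = Σ_j H[0][j]·H[0][j] = (1)² + (-1)² + (1)² + (-1)² = 1 + 1 + 1 + 1 = 4.
(H·H^T)[3][1] = Σ_j H[3][j]·H[1][j] = (-1)·(1) + (-1)·(1) + (1)·(1) + (1)·(1) = -1 + -1 + 1 + 1 = 0.
So rows 3 and 1 are orthogonal; the diagonal entry equals n = 4.

(0,0) entry = 4; (3,1) entry = 0.


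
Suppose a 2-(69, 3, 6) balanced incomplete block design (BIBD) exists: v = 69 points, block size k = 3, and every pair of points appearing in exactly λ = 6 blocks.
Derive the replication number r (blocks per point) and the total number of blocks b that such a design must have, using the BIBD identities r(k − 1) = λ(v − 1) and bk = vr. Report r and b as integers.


Any 2-(v, k, λ) BIBD satisfies two necessary conditions:
  (i)  Each point sits in r blocks, and counting incidences through any fixed point gives r(k − 1) = λ(v − 1), so r = λ(v − 1)/(k − 1).
  (ii) Total incidences bk = vr, so b = vr/k.
Step 1: r = λ(v − 1)/(k − 1) = 6·(69 − 1)/(3 − 1) = 6·68/2 = 408/2 = 204.
Step 2: b = vr/k = 69·204/3 = 14076/3 = 4692.
Check integrality: r = 204 ∈ Z ✓, b = 4692 ∈ Z ✓.
(These identities are necessary conditions: they determine r and b for any design with these parameters, but do not by themselves prove that one exists.)

r = 204, b = 4692.


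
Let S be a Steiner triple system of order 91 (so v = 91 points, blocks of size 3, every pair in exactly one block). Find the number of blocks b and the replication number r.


An STS(v) is a 2-(v, 3, 1) BIBD: block size k = 3, λ = 1.
Replication: r(k − 1) = λ(v − 1) ⇒ r·2 = 91 − 1 = 90 ⇒ r = 45.
Block count: bk = vr ⇒ b·3 = 91·45 = 4095 ⇒ b = 1365.
(Check via b = v(v − 1)/6 = 91·90/6 = 8190/6 = 1365.)

r = 45, b = 1365.


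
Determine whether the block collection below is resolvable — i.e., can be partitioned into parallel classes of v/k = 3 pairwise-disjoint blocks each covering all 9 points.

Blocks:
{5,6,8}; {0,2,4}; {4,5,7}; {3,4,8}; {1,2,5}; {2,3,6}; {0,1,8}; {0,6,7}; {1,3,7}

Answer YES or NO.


v = 9, block size k = 3, number of blocks = 9.
For resolvability, blocks must partition into parallel classes of size v/k = 3.
Total blocks must therefore be a multiple of 3: 9 = 3·3 + 0 ⇒ divisible ✓.
Greedy packing gives 3 candidate class(es). Each should be a full parallel class (size 3, covers all 9 points).
  Class 1 (3 blocks): {5,6,8}; {0,2,4}; {1,3,7}. Points covered: [0, 1, 2, 3, 4, 5, 6, 7, 8].
  Class 2 (3 blocks): {4,5,7}; {2,3,6}; {0,1,8}. Points covered: [0, 1, 2, 3, 4, 5, 6, 7, 8].
  Class 3 (3 blocks): {3,4,8}; {1,2,5}; {0,6,7}. Points covered: [0, 1, 2, 3, 4, 5, 6, 7, 8].
All classes full (size 3)? YES. All classes cover every point? YES.
Resolvable? YES.

YES


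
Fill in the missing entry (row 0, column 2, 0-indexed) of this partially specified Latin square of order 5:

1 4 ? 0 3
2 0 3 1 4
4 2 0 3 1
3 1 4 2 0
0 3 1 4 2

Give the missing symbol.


Row 0 contains symbols [0, 1, 3, 4] — missing [2].
Column 2 contains symbols [0, 1, 3, 4] — missing [2].
The missing symbol must appear in both missing sets; intersection = [2].
Therefore the hidden value is 2.

Missing value = 2.


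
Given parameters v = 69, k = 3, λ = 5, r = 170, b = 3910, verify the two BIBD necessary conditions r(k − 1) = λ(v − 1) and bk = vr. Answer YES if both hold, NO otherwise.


Condition (i): r(k − 1) = 170·2 = 340; λ(v − 1) = 5·68 = 340. Match? YES.
Condition (ii): bk = 3910·3 = 11730; vr = 69·170 = 11730. Match? YES.
Both conditions hold? YES.

YES


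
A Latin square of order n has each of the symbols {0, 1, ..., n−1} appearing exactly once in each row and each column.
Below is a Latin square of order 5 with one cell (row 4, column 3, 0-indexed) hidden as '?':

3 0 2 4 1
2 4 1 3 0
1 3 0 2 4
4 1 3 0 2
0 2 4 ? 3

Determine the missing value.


Row 4 contains symbols [0, 2, 3, 4] — missing [1].
Column 3 contains symbols [0, 2, 3, 4] — missing [1].
The missing symbol must appear in both missing sets; intersection = [1].
Therefore the hidden value is 1.

Missing value = 1.


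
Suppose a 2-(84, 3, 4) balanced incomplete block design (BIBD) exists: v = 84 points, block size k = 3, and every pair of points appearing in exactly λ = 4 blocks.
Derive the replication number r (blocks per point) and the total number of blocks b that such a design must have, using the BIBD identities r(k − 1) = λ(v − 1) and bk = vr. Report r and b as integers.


Any 2-(v, k, λ) BIBD satisfies two necessary conditions:
  (i)  Each point sits in r blocks, and counting incidences through any fixed point gives r(k − 1) = λ(v − 1), so r = λ(v − 1)/(k − 1).
  (ii) Total incidences bk = vr, so b = vr/k.
Step 1: r = λ(v − 1)/(k − 1) = 4·(84 − 1)/(3 − 1) = 4·83/2 = 332/2 = 166.
Step 2: b = vr/k = 84·166/3 = 13944/3 = 4648.
Check integrality: r = 166 ∈ Z ✓, b = 4648 ∈ Z ✓.
(These identities are necessary conditions: they determine r and b for any design with these parameters, but do not by themselves prove that one exists.)

r = 166, b = 4648.


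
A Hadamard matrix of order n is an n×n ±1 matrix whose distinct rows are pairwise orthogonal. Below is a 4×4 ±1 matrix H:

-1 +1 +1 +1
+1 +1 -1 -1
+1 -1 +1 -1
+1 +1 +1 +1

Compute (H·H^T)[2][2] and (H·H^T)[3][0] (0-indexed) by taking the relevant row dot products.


Row 0 of H: [-1, 1, 1, 1].
Row 2 of H: [1, -1, 1, -1].
Row 3 of H: [1, 1, 1, 1].
(H·H^T)[2][2] = Σ_j H[2][j]·H[2][j] = (1)² + (-1)² + (1)² + (-1)² = 1 + 1 + 1 + 1 = 4.
(H·H^T)[3][0] = Σ_j H[3][j]·H[0][j] = (1)·(-1) + (1)·(1) + (1)·(1) + (1)·(1) = -1 + 1 + 1 + 1 = 2.
Rows 3 and 0 are not orthogonal (dot product = 2 ≠ 0), so H is not a Hadamard matrix.

(2,2) entry = 4; (3,0) entry = 2.


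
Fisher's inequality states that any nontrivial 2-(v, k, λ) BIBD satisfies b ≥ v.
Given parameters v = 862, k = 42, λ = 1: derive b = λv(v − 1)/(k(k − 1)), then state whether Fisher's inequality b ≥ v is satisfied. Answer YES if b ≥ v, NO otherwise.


b = λv(v − 1)/(k(k − 1)) = 1·862·861/(42·41) = 742182/1722 = 431.
Compare with v = 862: b < v, so Fisher's inequality fails.

NO


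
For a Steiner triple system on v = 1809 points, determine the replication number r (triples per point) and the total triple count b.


An STS(v) is a 2-(v, 3, 1) BIBD: block size k = 3, λ = 1.
Replication: r(k − 1) = λ(v − 1) ⇒ r·2 = 1809 − 1 = 1808 ⇒ r = 904.
Block count: b = v(v − 1)/6 = 1809·1808/6 = 3270672/6 = 545112.

r = 904, b = 545112.


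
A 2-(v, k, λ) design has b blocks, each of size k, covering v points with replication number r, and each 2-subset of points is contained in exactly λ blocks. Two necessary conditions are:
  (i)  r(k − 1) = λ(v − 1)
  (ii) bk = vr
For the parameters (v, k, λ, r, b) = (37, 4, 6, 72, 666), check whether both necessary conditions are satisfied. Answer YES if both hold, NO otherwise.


Condition (i): r(k − 1) = 72·3 = 216; λ(v − 1) = 6·36 = 216. Match? YES.
Condition (ii): bk = 666·4 = 2664; vr = 37·72 = 2664. Match? YES.
Both conditions hold? YES.

YES


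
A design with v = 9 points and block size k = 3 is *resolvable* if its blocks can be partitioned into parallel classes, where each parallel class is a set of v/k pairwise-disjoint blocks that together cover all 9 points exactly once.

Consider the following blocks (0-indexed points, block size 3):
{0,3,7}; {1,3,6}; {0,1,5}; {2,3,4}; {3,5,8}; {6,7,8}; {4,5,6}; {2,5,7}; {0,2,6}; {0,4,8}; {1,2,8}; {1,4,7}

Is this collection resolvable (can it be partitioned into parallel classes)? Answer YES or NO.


v = 9, block size k = 3, number of blocks = 12.
For resolvability, blocks must partition into parallel classes of size v/k = 3.
Total blocks must therefore be a multiple of 3: 12 = 3·4 + 0 ⇒ divisible ✓.
Greedy packing gives 4 candidate class(es). Each should be a full parallel class (size 3, covers all 9 points).
  Class 1 (3 blocks): {0,3,7}; {4,5,6}; {1,2,8}. Points covered: [0, 1, 2, 3, 4, 5, 6, 7, 8].
  Class 2 (3 blocks): {1,3,6}; {2,5,7}; {0,4,8}. Points covered: [0, 1, 2, 3, 4, 5, 6, 7, 8].
  Class 3 (3 blocks): {0,1,5}; {2,3,4}; {6,7,8}. Points covered: [0, 1, 2, 3, 4, 5, 6, 7, 8].
  Class 4 (3 blocks): {3,5,8}; {0,2,6}; {1,4,7}. Points covered: [0, 1, 2, 3, 4, 5, 6, 7, 8].
All classes full (size 3)? YES. All classes cover every point? YES.
Resolvable? YES.

YES


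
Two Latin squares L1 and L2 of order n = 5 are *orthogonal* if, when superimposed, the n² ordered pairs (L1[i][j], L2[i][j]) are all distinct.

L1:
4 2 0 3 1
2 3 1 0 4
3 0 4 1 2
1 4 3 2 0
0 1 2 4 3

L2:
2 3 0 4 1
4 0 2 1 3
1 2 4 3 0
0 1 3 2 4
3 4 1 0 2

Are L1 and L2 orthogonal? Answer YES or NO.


Form the n² = 25 superimposed pairs (L1[i][j], L2[i][j]), row by row (rows and columns indexed from 0):
row 0: (4,2) (2,3) (0,0) (3,4) (1,1)
row 1: (2,4) (3,0) (1,2) (0,1) (4,3)
row 2: (3,1) (0,2) (4,4) (1,3) (2,0)
row 3: (1,0) (4,1) (3,3) (2,2) (0,4)
row 4: (0,3) (1,4) (2,1) (4,0) (3,2)
Orthogonality requires all 25 pairs distinct.
Check by first coordinate: for each symbol s of L1, list the L2 entries in the n cells where L1 = s; they must all differ.
  L1 = 0: L2 entries (in reading order) 0, 1, 2, 4, 3 — all 5 distinct ✓
  L1 = 1: L2 entries (in reading order) 1, 2, 3, 0, 4 — all 5 distinct ✓
  L1 = 2: L2 entries (in reading order) 3, 4, 0, 2, 1 — all 5 distinct ✓
  L1 = 3: L2 entries (in reading order) 4, 0, 1, 3, 2 — all 5 distinct ✓
  L1 = 4: L2 entries (in reading order) 2, 3, 4, 1, 0 — all 5 distinct ✓
Every symbol of L1 meets every symbol of L2 exactly once, so all 25 pairs are distinct (25 of 25).
Conclusion: YES.

YES


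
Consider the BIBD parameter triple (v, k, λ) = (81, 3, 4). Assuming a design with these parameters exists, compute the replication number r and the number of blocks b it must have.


Any 2-(v, k, λ) BIBD satisfies two necessary conditions:
  (i)  Each point sits in r blocks, and counting incidences through any fixed point gives r(k − 1) = λ(v − 1), so r = λ(v − 1)/(k − 1).
  (ii) Total incidences bk = vr, so b = vr/k.
Step 1: r = λ(v − 1)/(k − 1) = 4·(81 − 1)/(3 − 1) = 4·80/2 = 320/2 = 160.
Step 2: b = vr/k = 81·160/3 = 12960/3 = 4320.
Check integrality: r = 160 ∈ Z ✓, b = 4320 ∈ Z ✓.
(These identities are necessary conditions: they determine r and b for any design with these parameters, but do not by themselves prove that one exists.)

r = 160, b = 4320.


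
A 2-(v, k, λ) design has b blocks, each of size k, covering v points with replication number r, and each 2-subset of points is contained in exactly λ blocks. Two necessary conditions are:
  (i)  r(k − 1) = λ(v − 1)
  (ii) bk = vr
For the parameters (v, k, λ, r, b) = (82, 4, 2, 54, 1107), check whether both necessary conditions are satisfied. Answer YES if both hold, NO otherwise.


Condition (i): r(k − 1) = 54·3 = 162; λ(v − 1) = 2·81 = 162. Match? YES.
Condition (ii): bk = 1107·4 = 4428; vr = 82·54 = 4428. Match? YES.
Both conditions hold? YES.

YES


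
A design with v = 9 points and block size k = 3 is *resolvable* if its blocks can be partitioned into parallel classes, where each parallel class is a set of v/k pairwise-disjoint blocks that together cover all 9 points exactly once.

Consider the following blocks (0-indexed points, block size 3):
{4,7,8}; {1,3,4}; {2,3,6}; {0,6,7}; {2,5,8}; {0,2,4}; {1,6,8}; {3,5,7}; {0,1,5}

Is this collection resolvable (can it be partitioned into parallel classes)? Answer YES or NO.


v = 9, block size k = 3, number of blocks = 9.
For resolvability, blocks must partition into parallel classes of size v/k = 3.
Total blocks must therefore be a multiple of 3: 9 = 3·3 + 0 ⇒ divisible ✓.
Greedy packing gives 3 candidate class(es). Each should be a full parallel class (size 3, covers all 9 points).
  Class 1 (3 blocks): {4,7,8}; {2,3,6}; {0,1,5}. Points covered: [0, 1, 2, 3, 4, 5, 6, 7, 8].
  Class 2 (3 blocks): {1,3,4}; {0,6,7}; {2,5,8}. Points covered: [0, 1, 2, 3, 4, 5, 6, 7, 8].
  Class 3 (3 blocks): {0,2,4}; {1,6,8}; {3,5,7}. Points covered: [0, 1, 2, 3, 4, 5, 6, 7, 8].
All classes full (size 3)? YES. All classes cover every point? YES.
Resolvable? YES.

YES


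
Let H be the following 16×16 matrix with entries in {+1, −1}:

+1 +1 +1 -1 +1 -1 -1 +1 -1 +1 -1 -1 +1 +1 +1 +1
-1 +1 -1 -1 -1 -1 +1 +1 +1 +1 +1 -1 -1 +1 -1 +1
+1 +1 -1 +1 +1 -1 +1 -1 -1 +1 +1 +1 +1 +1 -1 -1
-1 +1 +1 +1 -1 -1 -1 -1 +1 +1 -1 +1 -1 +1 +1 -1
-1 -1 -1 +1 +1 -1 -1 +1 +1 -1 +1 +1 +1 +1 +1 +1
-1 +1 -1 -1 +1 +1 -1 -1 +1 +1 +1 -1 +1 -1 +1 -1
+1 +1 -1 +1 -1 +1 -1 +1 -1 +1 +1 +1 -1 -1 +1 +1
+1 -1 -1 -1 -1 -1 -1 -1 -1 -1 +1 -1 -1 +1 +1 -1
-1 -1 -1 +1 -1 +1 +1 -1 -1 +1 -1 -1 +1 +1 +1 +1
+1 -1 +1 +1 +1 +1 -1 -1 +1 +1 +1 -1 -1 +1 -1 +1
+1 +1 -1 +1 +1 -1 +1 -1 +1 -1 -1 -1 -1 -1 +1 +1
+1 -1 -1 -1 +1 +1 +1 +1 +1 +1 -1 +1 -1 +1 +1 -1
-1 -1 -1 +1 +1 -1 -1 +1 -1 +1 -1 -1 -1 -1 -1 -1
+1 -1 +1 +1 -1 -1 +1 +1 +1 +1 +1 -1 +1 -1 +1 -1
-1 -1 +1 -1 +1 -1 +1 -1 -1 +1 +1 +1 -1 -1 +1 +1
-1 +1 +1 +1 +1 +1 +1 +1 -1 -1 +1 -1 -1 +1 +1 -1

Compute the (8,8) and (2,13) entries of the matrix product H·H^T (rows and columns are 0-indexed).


Row 2 of H: [1, 1, -1, 1, 1, -1, 1, -1, -1, 1, 1, 1, 1, 1, -1, -1].
Row 8 of H: [-1, -1, -1, 1, -1, 1, 1, -1, -1, 1, -1, -1, 1, 1, 1, 1].
Row 13 of H: [1, -1, 1, 1, -1, -1, 1, 1, 1, 1, 1, -1, 1, -1, 1, -1].
(H·H^T)[8][8] = Σ_j H[8][j]·H[8][j] = (-1)² + (-1)² + (-1)² + (1)² + (-1)² + (1)² + (1)² + (-1)² + (-1)² + (1)² + (-1)² + (-1)² + (1)² + (1)² + (1)² + (1)² = 1 + 1 + 1 + 1 + 1 + 1 + 1 + 1 + 1 + 1 + 1 + 1 + 1 + 1 + 1 + 1 = 16.
(H·H^T)[2][13] = Σ_j H[2][j]·H[13][j] = (1)·(1) + (1)·(-1) + (-1)·(1) + (1)·(1) + (1)·(-1) + (-1)·(-1) + (1)·(1) + (-1)·(1) + (-1)·(1) + (1)·(1) + (1)·(1) + (1)·(-1) + (1)·(1) + (1)·(-1) + (-1)·(1) + (-1)·(-1) = 1 + -1 + -1 + 1 + -1 + 1 + 1 + -1 + -1 + 1 + 1 + -1 + 1 + -1 + -1 + 1 = 0.
So rows 2 and 13 are orthogonal; the diagonal entry equals n = 16.

(8,8) entry = 16; (2,13) entry = 0.


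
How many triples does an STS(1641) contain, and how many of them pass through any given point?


An STS(v) is a 2-(v, 3, 1) BIBD: block size k = 3, λ = 1.
Replication: r(k − 1) = λ(v − 1) ⇒ r·2 = 1641 − 1 = 1640 ⇒ r = 820.
Block count: bk = vr ⇒ b·3 = 1641·820 = 1345620 ⇒ b = 448540.
(Check via b = v(v − 1)/6 = 1641·1640/6 = 2691240/6 = 448540.)

r = 820, b = 448540.


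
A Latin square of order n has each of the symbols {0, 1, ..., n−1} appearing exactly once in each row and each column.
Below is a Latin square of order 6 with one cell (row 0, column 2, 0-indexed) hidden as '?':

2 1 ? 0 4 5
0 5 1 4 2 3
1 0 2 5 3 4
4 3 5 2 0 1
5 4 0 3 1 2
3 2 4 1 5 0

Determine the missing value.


Row 0 contains symbols [0, 1, 2, 4, 5] — missing [3].
Column 2 contains symbols [0, 1, 2, 4, 5] — missing [3].
The missing symbol must appear in both missing sets; intersection = [3].
Therefore the hidden value is 3.

Missing value = 3.


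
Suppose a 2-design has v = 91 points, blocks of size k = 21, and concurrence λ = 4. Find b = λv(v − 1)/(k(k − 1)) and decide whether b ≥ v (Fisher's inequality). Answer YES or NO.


r = λ(v − 1)/(k − 1) = 4·90/20 = 18.
b = vr/k = 91·18/21 = 78.
Fisher's inequality: b ≥ v ⇔ 78 ≥ 91? NO.

NO


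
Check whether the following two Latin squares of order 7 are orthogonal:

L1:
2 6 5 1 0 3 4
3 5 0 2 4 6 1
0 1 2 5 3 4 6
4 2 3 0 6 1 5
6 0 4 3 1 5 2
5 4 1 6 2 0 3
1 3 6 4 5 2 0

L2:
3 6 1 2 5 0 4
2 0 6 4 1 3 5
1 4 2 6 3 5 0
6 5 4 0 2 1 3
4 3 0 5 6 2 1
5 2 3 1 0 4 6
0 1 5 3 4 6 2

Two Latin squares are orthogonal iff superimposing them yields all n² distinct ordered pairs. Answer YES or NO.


Form the n² = 49 superimposed pairs (L1[i][j], L2[i][j]), row by row (rows and columns indexed from 0):
row 0: (2,3) (6,6) (5,1) (1,2) (0,5) (3,0) (4,4)
row 1: (3,2) (5,0) (0,6) (2,4) (4,1) (6,3) (1,5)
row 2: (0,1) (1,4) (2,2) (5,6) (3,3) (4,5) (6,0)
row 3: (4,6) (2,5) (3,4) (0,0) (6,2) (1,1) (5,3)
row 4: (6,4) (0,3) (4,0) (3,5) (1,6) (5,2) (2,1)
row 5: (5,5) (4,2) (1,3) (6,1) (2,0) (0,4) (3,6)
row 6: (1,0) (3,1) (6,5) (4,3) (5,4) (2,6) (0,2)
Orthogonality requires all 49 pairs distinct.
Check by first coordinate: for each symbol s of L1, list the L2 entries in the n cells where L1 = s; they must all differ.
  L1 = 0: L2 entries (in reading order) 5, 6, 1, 0, 3, 4, 2 — all 7 distinct ✓
  L1 = 1: L2 entries (in reading order) 2, 5, 4, 1, 6, 3, 0 — all 7 distinct ✓
  L1 = 2: L2 entries (in reading order) 3, 4, 2, 5, 1, 0, 6 — all 7 distinct ✓
  L1 = 3: L2 entries (in reading order) 0, 2, 3, 4, 5, 6, 1 — all 7 distinct ✓
  L1 = 4: L2 entries (in reading order) 4, 1, 5, 6, 0, 2, 3 — all 7 distinct ✓
  L1 = 5: L2 entries (in reading order) 1, 0, 6, 3, 2, 5, 4 — all 7 distinct ✓
  L1 = 6: L2 entries (in reading order) 6, 3, 0, 2, 4, 1, 5 — all 7 distinct ✓
Every symbol of L1 meets every symbol of L2 exactly once, so all 49 pairs are distinct (49 of 49).
Conclusion: YES.

YES


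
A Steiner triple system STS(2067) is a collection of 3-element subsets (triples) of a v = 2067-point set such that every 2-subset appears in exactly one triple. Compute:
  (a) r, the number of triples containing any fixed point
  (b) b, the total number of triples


An STS(v) is a 2-(v, 3, 1) BIBD: block size k = 3, λ = 1.
Replication: r(k − 1) = λ(v − 1) ⇒ r·2 = 2067 − 1 = 2066 ⇒ r = 1033.
Block count: b = v(v − 1)/6 = 2067·2066/6 = 4270422/6 = 711737.

r = 1033, b = 711737.


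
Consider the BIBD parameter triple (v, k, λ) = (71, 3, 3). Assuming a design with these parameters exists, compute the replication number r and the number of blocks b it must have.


Any 2-(v, k, λ) BIBD satisfies two necessary conditions:
  (i)  Each point sits in r blocks, and counting incidences through any fixed point gives r(k − 1) = λ(v − 1), so r = λ(v − 1)/(k − 1).
  (ii) Total incidences bk = vr, so b = vr/k.
Step 1: r = λ(v − 1)/(k − 1) = 3·(71 − 1)/(3 − 1) = 3·70/2 = 210/2 = 105.
Step 2: b = vr/k = 71·105/3 = 7455/3 = 2485.
Check integrality: r = 105 ∈ Z ✓, b = 2485 ∈ Z ✓.
(These identities are necessary conditions: they determine r and b for any design with these parameters, but do not by themselves prove that one exists.)

r = 105, b = 2485.


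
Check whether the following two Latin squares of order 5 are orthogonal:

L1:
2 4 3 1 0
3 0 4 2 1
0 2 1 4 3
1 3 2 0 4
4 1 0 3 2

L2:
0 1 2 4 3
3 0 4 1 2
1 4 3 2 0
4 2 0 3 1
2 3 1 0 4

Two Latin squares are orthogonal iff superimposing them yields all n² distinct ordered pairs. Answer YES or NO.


Form the n² = 25 superimposed pairs (L1[i][j], L2[i][j]), row by row (rows and columns indexed from 0):
row 0: (2,0) (4,1) (3,2) (1,4) (0,3)
row 1: (3,3) (0,0) (4,4) (2,1) (1,2)
row 2: (0,1) (2,4) (1,3) (4,2) (3,0)
row 3: (1,4) (3,2) (2,0) (0,3) (4,1)
row 4: (4,2) (1,3) (0,1) (3,0) (2,4)
Orthogonality requires all 25 pairs distinct.
But the pair (1,4) repeats: cell (0,3) has L1 = 1, L2 = 4, and cell (3,0) has L1 = 1, L2 = 4.
A repeated pair means some other pair never occurs (only 15 distinct pairs out of 25), so the squares are not orthogonal.
Conclusion: NO.

NO


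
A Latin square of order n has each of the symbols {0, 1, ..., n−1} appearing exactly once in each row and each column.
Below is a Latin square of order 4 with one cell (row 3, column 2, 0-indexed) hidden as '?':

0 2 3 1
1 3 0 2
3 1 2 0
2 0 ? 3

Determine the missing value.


Row 3 contains symbols [0, 2, 3] — missing [1].
Column 2 contains symbols [0, 2, 3] — missing [1].
The missing symbol must appear in both missing sets; intersection = [1].
Therefore the hidden value is 1.

Missing value = 1.


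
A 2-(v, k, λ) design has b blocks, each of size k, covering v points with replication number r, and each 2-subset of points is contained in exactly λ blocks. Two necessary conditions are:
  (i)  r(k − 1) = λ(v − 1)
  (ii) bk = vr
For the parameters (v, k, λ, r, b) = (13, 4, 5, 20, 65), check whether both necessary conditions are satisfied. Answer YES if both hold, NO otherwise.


Condition (i): r(k − 1) = 20·3 = 60; λ(v − 1) = 5·12 = 60. Match? YES.
Condition (ii): bk = 65·4 = 260; vr = 13·20 = 260. Match? YES.
Both conditions hold? YES.

YES


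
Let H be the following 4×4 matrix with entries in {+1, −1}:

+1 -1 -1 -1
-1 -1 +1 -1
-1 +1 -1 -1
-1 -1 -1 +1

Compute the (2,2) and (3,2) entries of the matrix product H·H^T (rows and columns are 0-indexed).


Row 2 of H: [-1, 1, -1, -1].
Row 3 of H: [-1, -1, -1, 1].
(H·H^T)[2][2] = Σ_j H[2][j]·H[2][j] = (-1)² + (1)² + (-1)² + (-1)² = 1 + 1 + 1 + 1 = 4.
(H·H^T)[3][2] = Σ_j H[3][j]·H[2][j] = (-1)·(-1) + (-1)·(1) + (-1)·(-1) + (1)·(-1) = 1 + -1 + 1 + -1 = 0.
So rows 3 and 2 are orthogonal; the diagonal entry equals n = 4.

(2,2) entry = 4; (3,2) entry = 0.


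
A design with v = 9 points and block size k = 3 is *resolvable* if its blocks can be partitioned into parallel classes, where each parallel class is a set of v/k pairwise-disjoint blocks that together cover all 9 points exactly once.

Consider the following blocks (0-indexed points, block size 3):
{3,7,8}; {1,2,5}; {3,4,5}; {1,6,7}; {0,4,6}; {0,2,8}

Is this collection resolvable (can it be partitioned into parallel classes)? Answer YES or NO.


v = 9, block size k = 3, number of blocks = 6.
For resolvability, blocks must partition into parallel classes of size v/k = 3.
Total blocks must therefore be a multiple of 3: 6 = 3·2 + 0 ⇒ divisible ✓.
Greedy packing gives 2 candidate class(es). Each should be a full parallel class (size 3, covers all 9 points).
  Class 1 (3 blocks): {3,7,8}; {1,2,5}; {0,4,6}. Points covered: [0, 1, 2, 3, 4, 5, 6, 7, 8].
  Class 2 (3 blocks): {3,4,5}; {1,6,7}; {0,2,8}. Points covered: [0, 1, 2, 3, 4, 5, 6, 7, 8].
All classes full (size 3)? YES. All classes cover every point? YES.
Resolvable? YES.

YES


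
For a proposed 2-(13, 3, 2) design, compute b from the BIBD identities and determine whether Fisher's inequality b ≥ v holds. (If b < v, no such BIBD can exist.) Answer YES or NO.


r = λ(v − 1)/(k − 1) = 2·12/2 = 12.
b = vr/k = 13·12/3 = 52.
Fisher's inequality: b ≥ v ⇔ 52 ≥ 13? YES.

YES


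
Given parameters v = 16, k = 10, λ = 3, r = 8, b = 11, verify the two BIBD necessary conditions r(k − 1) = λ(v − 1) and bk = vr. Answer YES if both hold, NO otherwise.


Condition (i): r(k − 1) = 8·9 = 72; λ(v − 1) = 3·15 = 45. Match? NO.
Condition (ii): bk = 11·10 = 110; vr = 16·8 = 128. Match? NO.
Both conditions hold? NO.

NO


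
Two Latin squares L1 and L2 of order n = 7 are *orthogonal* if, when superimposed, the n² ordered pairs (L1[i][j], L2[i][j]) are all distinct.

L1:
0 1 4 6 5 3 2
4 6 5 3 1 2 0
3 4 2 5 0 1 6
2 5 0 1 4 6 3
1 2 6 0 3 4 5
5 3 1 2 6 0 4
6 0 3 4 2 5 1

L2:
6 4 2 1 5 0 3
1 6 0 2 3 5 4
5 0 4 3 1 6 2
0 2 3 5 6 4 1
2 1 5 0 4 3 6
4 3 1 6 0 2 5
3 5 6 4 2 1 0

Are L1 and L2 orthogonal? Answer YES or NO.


Form the n² = 49 superimposed pairs (L1[i][j], L2[i][j]), row by row (rows and columns indexed from 0):
row 0: (0,6) (1,4) (4,2) (6,1) (5,5) (3,0) (2,3)
row 1: (4,1) (6,6) (5,0) (3,2) (1,3) (2,5) (0,4)
row 2: (3,5) (4,0) (2,4) (5,3) (0,1) (1,6) (6,2)
row 3: (2,0) (5,2) (0,3) (1,5) (4,6) (6,4) (3,1)
row 4: (1,2) (2,1) (6,5) (0,0) (3,4) (4,3) (5,6)
row 5: (5,4) (3,3) (1,1) (2,6) (6,0) (0,2) (4,5)
row 6: (6,3) (0,5) (3,6) (4,4) (2,2) (5,1) (1,0)
Orthogonality requires all 49 pairs distinct.
Check by first coordinate: for each symbol s of L1, list the L2 entries in the n cells where L1 = s; they must all differ.
  L1 = 0: L2 entries (in reading order) 6, 4, 1, 3, 0, 2, 5 — all 7 distinct ✓
  L1 = 1: L2 entries (in reading order) 4, 3, 6, 5, 2, 1, 0 — all 7 distinct ✓
  L1 = 2: L2 entries (in reading order) 3, 5, 4, 0, 1, 6, 2 — all 7 distinct ✓
  L1 = 3: L2 entries (in reading order) 0, 2, 5, 1, 4, 3, 6 — all 7 distinct ✓
  L1 = 4: L2 entries (in reading order) 2, 1, 0, 6, 3, 5, 4 — all 7 distinct ✓
  L1 = 5: L2 entries (in reading order) 5, 0, 3, 2, 6, 4, 1 — all 7 distinct ✓
  L1 = 6: L2 entries (in reading order) 1, 6, 2, 4, 5, 0, 3 — all 7 distinct ✓
Every symbol of L1 meets every symbol of L2 exactly once, so all 49 pairs are distinct (49 of 49).
Conclusion: YES.

YES
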